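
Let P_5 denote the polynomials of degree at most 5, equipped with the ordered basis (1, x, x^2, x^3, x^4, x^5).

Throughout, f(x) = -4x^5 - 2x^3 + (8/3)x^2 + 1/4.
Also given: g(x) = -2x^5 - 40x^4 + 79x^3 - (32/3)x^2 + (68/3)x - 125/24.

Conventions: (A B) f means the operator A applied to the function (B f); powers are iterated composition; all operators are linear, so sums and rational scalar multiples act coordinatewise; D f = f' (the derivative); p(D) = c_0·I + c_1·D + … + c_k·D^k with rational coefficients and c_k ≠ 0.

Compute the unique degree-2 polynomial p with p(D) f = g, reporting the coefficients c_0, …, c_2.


c_0 = 1/2, c_1 = 2, c_2 = -1

D^0 f = -4x^5 - 2x^3 + (8/3)x^2 + 1/4
D^1 f = -20x^4 - 6x^2 + (16/3)x
D^2 f = -80x^3 - 12x + 16/3
matching coefficients of g against c_0 f + c_1 Df + … from the top degree down determines the c_i
solution: c_0 = 1/2, c_1 = 2, c_2 = -1


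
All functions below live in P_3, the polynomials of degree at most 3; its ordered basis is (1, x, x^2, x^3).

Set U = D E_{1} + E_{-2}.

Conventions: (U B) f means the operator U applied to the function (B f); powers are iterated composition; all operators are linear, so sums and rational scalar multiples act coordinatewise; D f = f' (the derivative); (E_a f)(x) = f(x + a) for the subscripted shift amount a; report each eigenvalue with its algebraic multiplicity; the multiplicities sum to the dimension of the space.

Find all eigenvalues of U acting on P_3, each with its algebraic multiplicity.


image of 1: 1
image of x: x - 1
image of x^2: x^2 - 2x + 6
image of x^3: x^3 - 3x^2 + 18x - 5
the matrix is upper triangular; its diagonal is (1, 1, 1, 1)
for a triangular matrix the eigenvalues are the diagonal entries, with algebraic multiplicity their repetition count

λ = 1 (multiplicity 4)


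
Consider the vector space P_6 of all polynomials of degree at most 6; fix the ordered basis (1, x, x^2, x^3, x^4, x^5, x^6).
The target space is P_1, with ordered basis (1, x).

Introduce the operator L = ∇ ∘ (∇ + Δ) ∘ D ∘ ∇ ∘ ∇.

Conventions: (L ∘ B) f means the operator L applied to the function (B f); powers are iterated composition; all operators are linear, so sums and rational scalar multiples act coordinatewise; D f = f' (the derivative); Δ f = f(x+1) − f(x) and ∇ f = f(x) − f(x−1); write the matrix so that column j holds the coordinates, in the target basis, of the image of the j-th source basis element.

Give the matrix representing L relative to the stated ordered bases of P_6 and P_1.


image of 1: 0
image of x: 0
image of x^2: 0
image of x^3: 0
image of x^4: 0
image of x^5: 240
image of x^6: 1440x - 2160
each image's coordinates form column j of the matrix

the matrix is [[0, 0, 0, 0, 0, 240, -2160]; [0, 0, 0, 0, 0, 0, 1440]] (rows listed top to bottom)


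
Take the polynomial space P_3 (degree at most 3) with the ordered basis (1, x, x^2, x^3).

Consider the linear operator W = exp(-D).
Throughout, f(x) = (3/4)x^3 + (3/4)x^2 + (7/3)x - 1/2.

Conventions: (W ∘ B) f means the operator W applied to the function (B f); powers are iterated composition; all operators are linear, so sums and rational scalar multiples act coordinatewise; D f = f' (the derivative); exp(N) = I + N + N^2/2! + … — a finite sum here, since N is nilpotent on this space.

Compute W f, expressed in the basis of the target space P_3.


order-1 term: -(9/4)x^2 - (3/2)x - 7/3
order-2 term: (9/4)x + 3/4
order-3 term: -3/4
the series for exp(-D) f terminates at order 3
exp(-D) f = (3/4)x^3 - (3/2)x^2 + (37/12)x - 17/6

g(x) = (3/4)x^3 - (3/2)x^2 + (37/12)x - 17/6


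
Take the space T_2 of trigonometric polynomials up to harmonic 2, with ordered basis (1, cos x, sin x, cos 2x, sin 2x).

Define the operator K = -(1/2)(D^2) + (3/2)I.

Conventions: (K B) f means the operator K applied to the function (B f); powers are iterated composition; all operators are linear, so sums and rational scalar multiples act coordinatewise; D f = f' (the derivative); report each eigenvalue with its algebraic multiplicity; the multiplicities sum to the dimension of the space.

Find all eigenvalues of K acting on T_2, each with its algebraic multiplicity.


λ = 3/2 (multiplicity 1), λ = 2 (multiplicity 2), λ = 7/2 (multiplicity 2)

image of 1: 3/2
image of cos x: 2cos x
image of sin x: 2sin x
image of cos 2x: (7/2)cos 2x
image of sin 2x: (7/2)sin 2x
the matrix is diagonal; its diagonal is (3/2, 2, 2, 7/2, 7/2)
for a triangular matrix the eigenvalues are the diagonal entries, with algebraic multiplicity their repetition count


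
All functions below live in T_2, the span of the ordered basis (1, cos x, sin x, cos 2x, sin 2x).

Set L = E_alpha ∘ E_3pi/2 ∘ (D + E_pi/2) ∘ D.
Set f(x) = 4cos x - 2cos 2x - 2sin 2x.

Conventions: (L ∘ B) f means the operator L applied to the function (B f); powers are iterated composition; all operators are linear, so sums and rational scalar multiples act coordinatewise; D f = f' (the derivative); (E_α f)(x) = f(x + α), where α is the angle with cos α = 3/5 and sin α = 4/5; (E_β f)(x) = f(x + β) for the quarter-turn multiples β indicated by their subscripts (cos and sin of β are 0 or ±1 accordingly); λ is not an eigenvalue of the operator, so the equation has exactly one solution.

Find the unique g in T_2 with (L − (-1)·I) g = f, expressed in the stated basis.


the result is g(x) = -(4/3)cos x + (8/3)sin x + (266/373)cos 2x - (62/373)sin 2x

write g with unknown coordinates in the stated basis and equate coefficients in (L − (-1)·I) g = f
solving from the highest basis element down gives g = -(4/3)cos x + (8/3)sin x + (266/373)cos 2x - (62/373)sin 2x
check: L g = (16/3)cos x - (8/3)sin x - (1012/373)cos 2x - (684/373)sin 2x
so L g − (-1)·g = 4cos x - 2cos 2x - 2sin 2x = f ✓


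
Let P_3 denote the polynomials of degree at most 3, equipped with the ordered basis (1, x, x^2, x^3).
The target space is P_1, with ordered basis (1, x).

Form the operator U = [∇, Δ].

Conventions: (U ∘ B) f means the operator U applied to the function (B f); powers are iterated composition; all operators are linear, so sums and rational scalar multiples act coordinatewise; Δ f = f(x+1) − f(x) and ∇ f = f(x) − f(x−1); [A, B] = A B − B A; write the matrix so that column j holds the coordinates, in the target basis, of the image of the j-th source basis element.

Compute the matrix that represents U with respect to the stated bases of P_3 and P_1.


image of 1: 0
image of x: 0
image of x^2: 0
image of x^3: 0
each image's coordinates form column j of the matrix

the matrix is [[0, 0, 0, 0]; [0, 0, 0, 0]] (rows listed top to bottom)


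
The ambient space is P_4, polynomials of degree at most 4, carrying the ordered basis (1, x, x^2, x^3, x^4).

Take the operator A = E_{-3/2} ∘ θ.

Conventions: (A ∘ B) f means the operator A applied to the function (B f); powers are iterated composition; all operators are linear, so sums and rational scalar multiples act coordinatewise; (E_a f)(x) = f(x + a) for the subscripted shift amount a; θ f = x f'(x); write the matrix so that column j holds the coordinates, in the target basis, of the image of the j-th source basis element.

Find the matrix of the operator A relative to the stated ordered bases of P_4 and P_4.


the matrix is [[0, -3/2, 9/2, -81/8, 81/4]; [0, 1, -6, 81/4, -54]; [0, 0, 2, -27/2, 54]; [0, 0, 0, 3, -24]; [0, 0, 0, 0, 4]] (rows listed top to bottom)

image of 1: 0
image of x: x - 3/2
image of x^2: 2x^2 - 6x + 9/2
image of x^3: 3x^3 - (27/2)x^2 + (81/4)x - 81/8
image of x^4: 4x^4 - 24x^3 + 54x^2 - 54x + 81/4
each image's coordinates form column j of the matrix


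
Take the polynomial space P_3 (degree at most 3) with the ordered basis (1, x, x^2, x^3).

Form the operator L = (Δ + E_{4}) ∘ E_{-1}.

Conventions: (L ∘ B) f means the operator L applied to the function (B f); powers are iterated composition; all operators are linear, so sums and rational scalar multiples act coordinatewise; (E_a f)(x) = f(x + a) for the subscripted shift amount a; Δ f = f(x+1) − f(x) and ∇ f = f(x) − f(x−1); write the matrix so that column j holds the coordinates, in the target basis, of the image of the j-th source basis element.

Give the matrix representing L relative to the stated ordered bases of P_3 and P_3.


image of 1: 1
image of x: x + 4
image of x^2: x^2 + 8x + 8
image of x^3: x^3 + 12x^2 + 24x + 28
each image's coordinates form column j of the matrix

the matrix is [[1, 4, 8, 28]; [0, 1, 8, 24]; [0, 0, 1, 12]; [0, 0, 0, 1]] (rows listed top to bottom)


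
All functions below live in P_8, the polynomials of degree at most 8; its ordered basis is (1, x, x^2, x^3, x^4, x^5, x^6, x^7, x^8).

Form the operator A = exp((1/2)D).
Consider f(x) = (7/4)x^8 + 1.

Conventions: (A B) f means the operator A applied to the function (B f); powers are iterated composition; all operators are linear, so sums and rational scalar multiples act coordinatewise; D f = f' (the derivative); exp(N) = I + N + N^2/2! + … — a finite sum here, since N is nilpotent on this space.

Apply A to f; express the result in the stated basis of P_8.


order-1 term: 7x^7
order-2 term: (49/4)x^6
order-3 term: (49/4)x^5
order-4 term: (245/32)x^4
order-5 term: (49/16)x^3
order-6 term: (49/64)x^2
order-7 term: (7/64)x
order-8 term: 7/1024
the series for exp((1/2)D) f terminates at order 8
exp((1/2)D) f = (7/4)x^8 + 7x^7 + (49/4)x^6 + (49/4)x^5 + (245/32)x^4 + (49/16)x^3 + (49/64)x^2 + (7/64)x + 1031/1024

g(x) = (7/4)x^8 + 7x^7 + (49/4)x^6 + (49/4)x^5 + (245/32)x^4 + (49/16)x^3 + (49/64)x^2 + (7/64)x + 1031/1024


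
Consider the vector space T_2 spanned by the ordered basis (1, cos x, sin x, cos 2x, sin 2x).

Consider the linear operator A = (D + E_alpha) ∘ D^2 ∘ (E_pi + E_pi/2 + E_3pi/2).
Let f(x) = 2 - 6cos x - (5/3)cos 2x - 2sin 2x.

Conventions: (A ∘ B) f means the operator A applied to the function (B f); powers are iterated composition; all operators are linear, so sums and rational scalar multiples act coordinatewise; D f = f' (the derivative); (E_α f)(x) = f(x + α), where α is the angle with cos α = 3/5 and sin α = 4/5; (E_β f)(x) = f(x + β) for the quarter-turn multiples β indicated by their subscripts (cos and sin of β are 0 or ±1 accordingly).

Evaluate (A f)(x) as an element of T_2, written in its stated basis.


E_pi f = 2 + 6cos x - (5/3)cos 2x - 2sin 2x
E_pi/2 f = 2 + 6sin x + (5/3)cos 2x + 2sin 2x
E_3pi/2 f = 2 - 6sin x + (5/3)cos 2x + 2sin 2x
(E_pi + E_pi/2 + E_3pi/2) f = 6 + 6cos x + (5/3)cos 2x + 2sin 2x
D (E_pi + E_pi/2 + E_3pi/2) f = -6sin x + 4cos 2x - (10/3)sin 2x
D D (E_pi + E_pi/2 + E_3pi/2) f = -6cos x - (20/3)cos 2x - 8sin 2x
D D^2 (E_pi + E_pi/2 + E_3pi/2) f = 6sin x - 16cos 2x + (40/3)sin 2x
E_alpha D^2 (E_pi + E_pi/2 + E_3pi/2) f = -(18/5)cos x + (24/5)sin x - (436/75)cos 2x + (216/25)sin 2x
(D + E_alpha) D^2 (E_pi + E_pi/2 + E_3pi/2) f = -(18/5)cos x + (54/5)sin x - (1636/75)cos 2x + (1648/75)sin 2x

the result is g(x) = -(18/5)cos x + (54/5)sin x - (1636/75)cos 2x + (1648/75)sin 2x


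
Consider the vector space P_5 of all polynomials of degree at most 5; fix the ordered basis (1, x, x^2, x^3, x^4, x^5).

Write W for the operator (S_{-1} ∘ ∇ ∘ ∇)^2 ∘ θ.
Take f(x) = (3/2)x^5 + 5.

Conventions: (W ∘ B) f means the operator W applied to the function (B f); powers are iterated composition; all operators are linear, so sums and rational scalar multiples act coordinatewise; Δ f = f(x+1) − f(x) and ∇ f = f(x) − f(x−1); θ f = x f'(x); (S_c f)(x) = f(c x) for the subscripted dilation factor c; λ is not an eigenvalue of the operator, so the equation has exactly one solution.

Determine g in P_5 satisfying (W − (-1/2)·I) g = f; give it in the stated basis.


the result is g(x) = 3x^5 - 3600x + 10

write g with unknown coordinates in the stated basis and equate coefficients in (W − (-1/2)·I) g = f
solving from the highest basis element down gives g = 3x^5 - 3600x + 10
check: W g = 1800x
so W g − (-1/2)·g = (3/2)x^5 + 5 = f ✓


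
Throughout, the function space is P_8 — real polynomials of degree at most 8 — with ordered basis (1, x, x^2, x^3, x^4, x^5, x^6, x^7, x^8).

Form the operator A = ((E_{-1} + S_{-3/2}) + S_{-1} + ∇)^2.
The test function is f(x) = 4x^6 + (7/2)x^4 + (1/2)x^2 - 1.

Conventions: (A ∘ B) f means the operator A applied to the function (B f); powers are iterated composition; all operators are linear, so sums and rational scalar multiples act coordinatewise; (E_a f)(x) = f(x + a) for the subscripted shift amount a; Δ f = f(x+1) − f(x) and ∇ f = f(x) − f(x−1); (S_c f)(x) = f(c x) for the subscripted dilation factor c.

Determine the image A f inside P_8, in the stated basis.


g(x) = (734449/1024)x^6 + (89383/512)x^4 + (289/32)x^2 - 9

E_{-1} f = 4x^6 - 24x^5 + (127/2)x^4 - 94x^3 + (163/2)x^2 - 39x + 7
S_{-3/2} f = (729/16)x^6 + (567/32)x^4 + (9/8)x^2 - 1
(E_{-1} + S_{-3/2}) f = (793/16)x^6 - 24x^5 + (2599/32)x^4 - 94x^3 + (661/8)x^2 - 39x + 6
S_{-1} f = 4x^6 + (7/2)x^4 + (1/2)x^2 - 1
∇ f = 24x^5 - 60x^4 + 94x^3 - 81x^2 + 39x - 8
((E_{-1} + S_{-3/2}) + S_{-1} + ∇) f = (857/16)x^6 + (791/32)x^4 + (17/8)x^2 - 3
E_{-1} ((E_{-1} + S_{-3/2}) + S_{-1} + ∇) f = (857/16)x^6 - (2571/8)x^5 + (26501/32)x^4 - (9361/8)x^3 + (7631/8)x^2 - (849/2)x + 2477/32
S_{-3/2} ((E_{-1} + S_{-3/2}) + S_{-1} + ∇) f = (624753/1024)x^6 + (64071/512)x^4 + (153/32)x^2 - 3
(E_{-1} + S_{-3/2}) ((E_{-1} + S_{-3/2}) + S_{-1} + ∇) f = (679601/1024)x^6 - (2571/8)x^5 + (488087/512)x^4 - (9361/8)x^3 + (30677/32)x^2 - (849/2)x + 2381/32
S_{-1} ((E_{-1} + S_{-3/2}) + S_{-1} + ∇) f = (857/16)x^6 + (791/32)x^4 + (17/8)x^2 - 3
∇ ((E_{-1} + S_{-3/2}) + S_{-1} + ∇) f = (2571/8)x^5 - (12855/16)x^4 + (9361/8)x^3 - (3807/4)x^2 + (849/2)x - 2573/32
((E_{-1} + S_{-3/2}) + S_{-1} + ∇) ((E_{-1} + S_{-3/2}) + S_{-1} + ∇) f = (734449/1024)x^6 + (89383/512)x^4 + (289/32)x^2 - 9


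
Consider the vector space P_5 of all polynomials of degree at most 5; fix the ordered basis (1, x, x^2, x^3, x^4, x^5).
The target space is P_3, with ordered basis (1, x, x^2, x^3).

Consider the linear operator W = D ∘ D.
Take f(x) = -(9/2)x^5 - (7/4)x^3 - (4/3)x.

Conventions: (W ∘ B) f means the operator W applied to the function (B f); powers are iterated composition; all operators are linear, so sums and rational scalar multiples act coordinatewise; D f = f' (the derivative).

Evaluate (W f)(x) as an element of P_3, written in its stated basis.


the result is g(x) = -90x^3 - (21/2)x

D f = -(45/2)x^4 - (21/4)x^2 - 4/3
D D f = -90x^3 - (21/2)x


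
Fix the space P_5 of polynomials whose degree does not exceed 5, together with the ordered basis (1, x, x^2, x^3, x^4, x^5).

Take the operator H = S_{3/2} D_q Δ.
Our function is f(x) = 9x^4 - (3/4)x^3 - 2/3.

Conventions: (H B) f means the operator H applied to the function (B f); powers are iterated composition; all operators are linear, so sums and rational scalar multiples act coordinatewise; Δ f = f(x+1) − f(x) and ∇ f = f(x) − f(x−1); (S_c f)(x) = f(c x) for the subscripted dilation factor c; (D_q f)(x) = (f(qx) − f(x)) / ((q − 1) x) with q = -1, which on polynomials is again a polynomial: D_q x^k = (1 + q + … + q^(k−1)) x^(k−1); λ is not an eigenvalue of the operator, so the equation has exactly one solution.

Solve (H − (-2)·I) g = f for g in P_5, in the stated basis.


write g with unknown coordinates in the stated basis and equate coefficients in (H − (-2)·I) g = f
solving from the highest basis element down gives g = (9/2)x^4 - (3/8)x^3 - (81/4)x^2 + 551/48
check: H g = (81/2)x^2 - 189/8
so H g − (-2)·g = 9x^4 - (3/4)x^3 - 2/3 = f ✓

the result is g(x) = (9/2)x^4 - (3/8)x^3 - (81/4)x^2 + 551/48


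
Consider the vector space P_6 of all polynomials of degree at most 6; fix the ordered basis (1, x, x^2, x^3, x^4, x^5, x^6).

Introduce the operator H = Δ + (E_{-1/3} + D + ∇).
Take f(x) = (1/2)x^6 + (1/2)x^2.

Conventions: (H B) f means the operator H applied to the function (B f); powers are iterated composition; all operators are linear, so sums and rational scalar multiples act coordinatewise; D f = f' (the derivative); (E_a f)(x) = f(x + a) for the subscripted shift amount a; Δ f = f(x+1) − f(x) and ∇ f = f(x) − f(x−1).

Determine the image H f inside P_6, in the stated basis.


the result is g(x) = (1/2)x^6 + 8x^5 + (5/6)x^4 + (530/27)x^3 + (16/27)x^2 + (701/81)x + 41/729

Δ f = 3x^5 + (15/2)x^4 + 10x^3 + (15/2)x^2 + 4x + 1
E_{-1/3} f = (1/2)x^6 - x^5 + (5/6)x^4 - (10/27)x^3 + (16/27)x^2 - (28/81)x + 41/729
D f = 3x^5 + x
∇ f = 3x^5 - (15/2)x^4 + 10x^3 - (15/2)x^2 + 4x - 1
(E_{-1/3} + D + ∇) f = (1/2)x^6 + 5x^5 - (20/3)x^4 + (260/27)x^3 - (373/54)x^2 + (377/81)x - 688/729
(Δ + (E_{-1/3} + D + ∇)) f = (1/2)x^6 + 8x^5 + (5/6)x^4 + (530/27)x^3 + (16/27)x^2 + (701/81)x + 41/729


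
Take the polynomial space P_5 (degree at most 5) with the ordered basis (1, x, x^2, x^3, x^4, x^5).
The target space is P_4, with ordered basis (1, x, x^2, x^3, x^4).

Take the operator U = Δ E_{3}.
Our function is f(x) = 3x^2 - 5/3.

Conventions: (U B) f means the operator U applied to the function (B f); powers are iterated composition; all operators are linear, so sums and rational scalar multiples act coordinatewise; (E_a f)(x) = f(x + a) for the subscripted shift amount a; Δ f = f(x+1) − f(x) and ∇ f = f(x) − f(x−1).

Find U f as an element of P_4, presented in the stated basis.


the result is g(x) = 6x + 21

E_{3} f = 3x^2 + 18x + 76/3
Δ E_{3} f = 6x + 21


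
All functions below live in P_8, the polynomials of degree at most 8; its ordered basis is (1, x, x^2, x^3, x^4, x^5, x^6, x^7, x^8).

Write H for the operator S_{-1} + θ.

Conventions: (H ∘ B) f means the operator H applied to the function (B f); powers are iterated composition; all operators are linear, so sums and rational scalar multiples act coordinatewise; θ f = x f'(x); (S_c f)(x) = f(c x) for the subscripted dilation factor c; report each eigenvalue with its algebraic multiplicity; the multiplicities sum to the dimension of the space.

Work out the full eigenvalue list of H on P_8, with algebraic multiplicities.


image of 1: 1
image of x: 0
image of x^2: 3x^2
image of x^3: 2x^3
image of x^4: 5x^4
image of x^5: 4x^5
image of x^6: 7x^6
image of x^7: 6x^7
image of x^8: 9x^8
the matrix is upper triangular; its diagonal is (1, 0, 3, 2, 5, 4, 7, 6, 9)
for a triangular matrix the eigenvalues are the diagonal entries, with algebraic multiplicity their repetition count

λ = 0 (multiplicity 1), λ = 1 (multiplicity 1), λ = 2 (multiplicity 1), λ = 3 (multiplicity 1), λ = 4 (multiplicity 1), λ = 5 (multiplicity 1), λ = 6 (multiplicity 1), λ = 7 (multiplicity 1), λ = 9 (multiplicity 1)


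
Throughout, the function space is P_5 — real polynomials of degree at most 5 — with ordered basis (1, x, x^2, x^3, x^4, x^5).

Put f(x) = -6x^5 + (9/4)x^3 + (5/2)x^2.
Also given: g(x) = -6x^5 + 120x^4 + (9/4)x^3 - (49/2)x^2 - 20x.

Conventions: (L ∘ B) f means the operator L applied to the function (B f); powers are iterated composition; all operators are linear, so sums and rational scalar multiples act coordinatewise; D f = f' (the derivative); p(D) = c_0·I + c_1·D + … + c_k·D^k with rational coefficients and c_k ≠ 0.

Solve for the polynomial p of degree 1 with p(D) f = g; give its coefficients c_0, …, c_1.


D^0 f = -6x^5 + (9/4)x^3 + (5/2)x^2
D^1 f = -30x^4 + (27/4)x^2 + 5x
matching coefficients of g against c_0 f + c_1 Df + … from the top degree down determines the c_i
solution: c_0 = 1, c_1 = -4

c_0 = 1, c_1 = -4


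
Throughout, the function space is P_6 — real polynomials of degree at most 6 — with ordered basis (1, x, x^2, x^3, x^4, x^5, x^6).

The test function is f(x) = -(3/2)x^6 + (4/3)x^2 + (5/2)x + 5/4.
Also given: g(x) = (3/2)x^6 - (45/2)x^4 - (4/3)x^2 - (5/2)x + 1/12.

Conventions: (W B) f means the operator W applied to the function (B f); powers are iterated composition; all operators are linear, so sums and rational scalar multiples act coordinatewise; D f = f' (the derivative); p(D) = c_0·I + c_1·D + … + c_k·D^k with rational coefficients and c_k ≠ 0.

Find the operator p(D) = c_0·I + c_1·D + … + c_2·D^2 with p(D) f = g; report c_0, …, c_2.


c_0 = -1, c_1 = 0, c_2 = 1/2

D^0 f = -(3/2)x^6 + (4/3)x^2 + (5/2)x + 5/4
D^1 f = -9x^5 + (8/3)x + 5/2
D^2 f = -45x^4 + 8/3
matching coefficients of g against c_0 f + c_1 Df + … from the top degree down determines the c_i
solution: c_0 = -1, c_1 = 0, c_2 = 1/2


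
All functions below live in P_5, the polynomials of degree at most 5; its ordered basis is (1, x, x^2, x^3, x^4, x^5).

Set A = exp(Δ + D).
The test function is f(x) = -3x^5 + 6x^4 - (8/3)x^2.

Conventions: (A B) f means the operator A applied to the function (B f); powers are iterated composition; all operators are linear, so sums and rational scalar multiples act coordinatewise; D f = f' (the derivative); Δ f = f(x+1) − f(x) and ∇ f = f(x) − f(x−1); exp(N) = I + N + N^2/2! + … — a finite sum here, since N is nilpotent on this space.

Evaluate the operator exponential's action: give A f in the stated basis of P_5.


order-1 term: -30x^4 + 18x^3 + 6x^2 - (5/3)x + 1/3
order-2 term: -120x^3 - 36x^2 - 21x - 14/3
order-3 term: -240x^2 - 168x - 66
order-4 term: -240x - 144
order-5 term: -96
the series for exp(Δ + D) f terminates at order 5
exp(Δ + D) f = -3x^5 - 24x^4 - 102x^3 - (818/3)x^2 - (1292/3)x - 931/3

g(x) = -3x^5 - 24x^4 - 102x^3 - (818/3)x^2 - (1292/3)x - 931/3


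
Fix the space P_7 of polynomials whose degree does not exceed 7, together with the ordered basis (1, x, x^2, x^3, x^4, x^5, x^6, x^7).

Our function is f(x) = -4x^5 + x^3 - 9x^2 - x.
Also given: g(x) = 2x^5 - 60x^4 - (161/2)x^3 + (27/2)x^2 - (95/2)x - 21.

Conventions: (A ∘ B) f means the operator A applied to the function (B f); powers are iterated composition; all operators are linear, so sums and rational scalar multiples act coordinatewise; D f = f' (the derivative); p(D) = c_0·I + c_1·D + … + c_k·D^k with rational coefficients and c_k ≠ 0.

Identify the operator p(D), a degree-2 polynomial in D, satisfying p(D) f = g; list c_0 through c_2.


D^0 f = -4x^5 + x^3 - 9x^2 - x
D^1 f = -20x^4 + 3x^2 - 18x - 1
D^2 f = -80x^3 + 6x - 18
matching coefficients of g against c_0 f + c_1 Df + … from the top degree down determines the c_i
solution: c_0 = -1/2, c_1 = 3, c_2 = 1

c_0 = -1/2, c_1 = 3, c_2 = 1


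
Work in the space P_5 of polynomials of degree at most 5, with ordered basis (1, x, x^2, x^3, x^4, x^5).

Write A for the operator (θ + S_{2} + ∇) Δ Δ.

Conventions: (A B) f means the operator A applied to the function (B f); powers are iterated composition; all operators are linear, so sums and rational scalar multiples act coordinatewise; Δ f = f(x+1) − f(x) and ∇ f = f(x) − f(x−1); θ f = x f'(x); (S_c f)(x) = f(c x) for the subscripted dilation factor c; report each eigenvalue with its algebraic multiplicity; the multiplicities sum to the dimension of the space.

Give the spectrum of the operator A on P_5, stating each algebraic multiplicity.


image of 1: 0
image of x: 0
image of x^2: 2
image of x^3: 18x + 12
image of x^4: 72x^2 + 96x + 26
image of x^5: 220x^3 + 420x^2 + 270x + 60
the matrix is upper triangular; its diagonal is (0, 0, 0, 0, 0, 0)
for a triangular matrix the eigenvalues are the diagonal entries, with algebraic multiplicity their repetition count

λ = 0 (multiplicity 6)


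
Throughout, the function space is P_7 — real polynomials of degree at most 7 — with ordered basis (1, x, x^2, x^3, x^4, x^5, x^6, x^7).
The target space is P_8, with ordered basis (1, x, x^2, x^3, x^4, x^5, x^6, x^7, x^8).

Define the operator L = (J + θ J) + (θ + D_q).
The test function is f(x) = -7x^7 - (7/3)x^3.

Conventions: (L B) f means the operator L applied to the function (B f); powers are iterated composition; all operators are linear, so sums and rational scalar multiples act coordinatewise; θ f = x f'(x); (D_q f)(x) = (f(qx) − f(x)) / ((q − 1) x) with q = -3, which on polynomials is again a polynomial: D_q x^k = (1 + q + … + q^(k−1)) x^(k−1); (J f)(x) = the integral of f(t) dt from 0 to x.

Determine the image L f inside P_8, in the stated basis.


the result is g(x) = -(63/8)x^8 - 49x^7 - 3829x^6 - (35/12)x^4 - 7x^3 - (49/3)x^2

J f = -(7/8)x^8 - (7/12)x^4
J f = -(7/8)x^8 - (7/12)x^4
θ J f = -7x^8 - (7/3)x^4
(J + θ J) f = -(63/8)x^8 - (35/12)x^4
θ f = -49x^7 - 7x^3
D_q f = -3829x^6 - (49/3)x^2
(θ + D_q) f = -49x^7 - 3829x^6 - 7x^3 - (49/3)x^2
((J + θ J) + (θ + D_q)) f = -(63/8)x^8 - 49x^7 - 3829x^6 - (35/12)x^4 - 7x^3 - (49/3)x^2


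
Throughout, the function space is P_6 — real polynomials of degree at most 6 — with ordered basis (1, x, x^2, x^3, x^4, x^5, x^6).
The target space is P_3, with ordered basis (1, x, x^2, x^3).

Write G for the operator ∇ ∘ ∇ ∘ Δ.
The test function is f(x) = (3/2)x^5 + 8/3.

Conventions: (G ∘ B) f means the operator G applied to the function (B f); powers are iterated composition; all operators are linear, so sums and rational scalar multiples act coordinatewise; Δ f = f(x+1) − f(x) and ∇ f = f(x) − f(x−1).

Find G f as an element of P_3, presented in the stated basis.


Δ f = (15/2)x^4 + 15x^3 + 15x^2 + (15/2)x + 3/2
∇ Δ f = 30x^3 + 15x
∇ ∇ Δ f = 90x^2 - 90x + 45

the result is g(x) = 90x^2 - 90x + 45


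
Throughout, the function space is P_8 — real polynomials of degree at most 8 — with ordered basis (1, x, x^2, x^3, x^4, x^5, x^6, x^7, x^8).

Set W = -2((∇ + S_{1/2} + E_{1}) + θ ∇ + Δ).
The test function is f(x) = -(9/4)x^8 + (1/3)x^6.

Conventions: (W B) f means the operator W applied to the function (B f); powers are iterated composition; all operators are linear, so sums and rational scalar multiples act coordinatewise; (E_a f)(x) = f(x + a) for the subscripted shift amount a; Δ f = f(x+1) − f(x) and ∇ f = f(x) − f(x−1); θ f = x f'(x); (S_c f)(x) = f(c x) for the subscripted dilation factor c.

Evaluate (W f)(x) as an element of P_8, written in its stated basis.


the image equals g(x) = (2313/512)x^8 + 360x^7 - (60545/96)x^6 + 1984x^5 - 915x^4 + 1432x^3 - 116x^2 + 128x + 23/6

∇ f = -18x^7 + 63x^6 - 124x^5 + (305/2)x^4 - (358/3)x^3 + 58x^2 - 16x + 23/12
S_{1/2} f = -(9/1024)x^8 + (1/192)x^6
E_{1} f = -(9/4)x^8 - 18x^7 - (188/3)x^6 - 124x^5 - (305/2)x^4 - (358/3)x^3 - 58x^2 - 16x - 23/12
(∇ + S_{1/2} + E_{1}) f = -(2313/1024)x^8 - 36x^7 + (65/192)x^6 - 248x^5 - (716/3)x^3 - 32x
∇ f = -18x^7 + 63x^6 - 124x^5 + (305/2)x^4 - (358/3)x^3 + 58x^2 - 16x + 23/12
θ ∇ f = -126x^7 + 378x^6 - 620x^5 + 610x^4 - 358x^3 + 116x^2 - 16x
Δ f = -18x^7 - 63x^6 - 124x^5 - (305/2)x^4 - (358/3)x^3 - 58x^2 - 16x - 23/12
((∇ + S_{1/2} + E_{1}) + θ ∇ + Δ) f = -(2313/1024)x^8 - 180x^7 + (60545/192)x^6 - 992x^5 + (915/2)x^4 - 716x^3 + 58x^2 - 64x - 23/12
(-2((∇ + S_{1/2} + E_{1}) + θ ∇ + Δ)) f = (2313/512)x^8 + 360x^7 - (60545/96)x^6 + 1984x^5 - 915x^4 + 1432x^3 - 116x^2 + 128x + 23/6


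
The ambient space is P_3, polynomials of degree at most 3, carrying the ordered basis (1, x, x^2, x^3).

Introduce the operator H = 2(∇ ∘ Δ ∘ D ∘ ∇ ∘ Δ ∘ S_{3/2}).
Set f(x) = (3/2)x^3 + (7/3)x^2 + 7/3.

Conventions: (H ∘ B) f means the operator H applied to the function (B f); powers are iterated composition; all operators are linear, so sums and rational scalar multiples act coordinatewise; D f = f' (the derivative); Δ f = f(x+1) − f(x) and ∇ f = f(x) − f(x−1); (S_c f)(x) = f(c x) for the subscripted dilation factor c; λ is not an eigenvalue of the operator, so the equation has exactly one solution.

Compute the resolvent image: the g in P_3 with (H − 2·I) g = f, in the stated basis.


g(x) = -(3/4)x^3 - (7/6)x^2 - 7/6

write g with unknown coordinates in the stated basis and equate coefficients in (H − 2·I) g = f
solving from the highest basis element down gives g = -(3/4)x^3 - (7/6)x^2 - 7/6
check: H g = 0
so H g − 2·g = (3/2)x^3 + (7/3)x^2 + 7/3 = f ✓


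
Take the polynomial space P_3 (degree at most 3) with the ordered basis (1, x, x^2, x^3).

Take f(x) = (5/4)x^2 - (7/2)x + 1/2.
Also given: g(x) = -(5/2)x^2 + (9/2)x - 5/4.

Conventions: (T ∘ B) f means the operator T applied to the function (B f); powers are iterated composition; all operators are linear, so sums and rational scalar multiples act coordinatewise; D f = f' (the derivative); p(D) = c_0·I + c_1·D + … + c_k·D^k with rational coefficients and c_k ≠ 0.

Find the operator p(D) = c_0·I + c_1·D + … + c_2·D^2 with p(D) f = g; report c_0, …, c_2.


c_0 = -2, c_1 = -1, c_2 = -3/2

D^0 f = (5/4)x^2 - (7/2)x + 1/2
D^1 f = (5/2)x - 7/2
D^2 f = 5/2
matching coefficients of g against c_0 f + c_1 Df + … from the top degree down determines the c_i
solution: c_0 = -2, c_1 = -1, c_2 = -3/2


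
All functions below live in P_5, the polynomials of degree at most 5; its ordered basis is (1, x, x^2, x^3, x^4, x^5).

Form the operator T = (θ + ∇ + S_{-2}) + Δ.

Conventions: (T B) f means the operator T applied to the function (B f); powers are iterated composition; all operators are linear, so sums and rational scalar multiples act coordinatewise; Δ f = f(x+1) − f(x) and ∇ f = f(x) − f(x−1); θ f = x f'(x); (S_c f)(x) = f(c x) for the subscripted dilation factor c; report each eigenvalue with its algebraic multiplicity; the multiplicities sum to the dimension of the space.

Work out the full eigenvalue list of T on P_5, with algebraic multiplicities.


image of 1: 1
image of x: -x + 2
image of x^2: 6x^2 + 4x
image of x^3: -5x^3 + 6x^2 + 2
image of x^4: 20x^4 + 8x^3 + 8x
image of x^5: -27x^5 + 10x^4 + 20x^2 + 2
the matrix is upper triangular; its diagonal is (1, -1, 6, -5, 20, -27)
for a triangular matrix the eigenvalues are the diagonal entries, with algebraic multiplicity their repetition count

λ = -27 (multiplicity 1), λ = -5 (multiplicity 1), λ = -1 (multiplicity 1), λ = 1 (multiplicity 1), λ = 6 (multiplicity 1), λ = 20 (multiplicity 1)


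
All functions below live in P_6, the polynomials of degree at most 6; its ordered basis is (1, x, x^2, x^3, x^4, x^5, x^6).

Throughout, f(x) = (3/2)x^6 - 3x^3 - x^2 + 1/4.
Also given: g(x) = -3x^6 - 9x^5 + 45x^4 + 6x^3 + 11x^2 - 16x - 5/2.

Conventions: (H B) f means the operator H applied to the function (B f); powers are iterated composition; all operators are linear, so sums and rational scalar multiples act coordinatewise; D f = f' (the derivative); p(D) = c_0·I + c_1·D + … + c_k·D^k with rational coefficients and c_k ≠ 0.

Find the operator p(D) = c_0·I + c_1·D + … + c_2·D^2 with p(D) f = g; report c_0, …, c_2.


p(D) = -2·I − D + D^2, i.e. c_0 = -2, c_1 = -1, c_2 = 1

D^0 f = (3/2)x^6 - 3x^3 - x^2 + 1/4
D^1 f = 9x^5 - 9x^2 - 2x
D^2 f = 45x^4 - 18x - 2
matching coefficients of g against c_0 f + c_1 Df + … from the top degree down determines the c_i
solution: c_0 = -2, c_1 = -1, c_2 = 1


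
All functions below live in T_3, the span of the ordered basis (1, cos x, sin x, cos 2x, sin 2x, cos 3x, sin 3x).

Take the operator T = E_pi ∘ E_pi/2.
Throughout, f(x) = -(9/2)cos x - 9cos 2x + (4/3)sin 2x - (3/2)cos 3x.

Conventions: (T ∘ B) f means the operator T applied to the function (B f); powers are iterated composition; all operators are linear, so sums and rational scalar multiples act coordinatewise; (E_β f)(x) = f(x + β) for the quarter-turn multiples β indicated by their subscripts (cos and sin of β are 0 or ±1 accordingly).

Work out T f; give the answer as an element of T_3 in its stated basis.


the result is g(x) = -(9/2)sin x + 9cos 2x - (4/3)sin 2x + (3/2)sin 3x

E_pi/2 f = (9/2)sin x + 9cos 2x - (4/3)sin 2x - (3/2)sin 3x
E_pi E_pi/2 f = -(9/2)sin x + 9cos 2x - (4/3)sin 2x + (3/2)sin 3x


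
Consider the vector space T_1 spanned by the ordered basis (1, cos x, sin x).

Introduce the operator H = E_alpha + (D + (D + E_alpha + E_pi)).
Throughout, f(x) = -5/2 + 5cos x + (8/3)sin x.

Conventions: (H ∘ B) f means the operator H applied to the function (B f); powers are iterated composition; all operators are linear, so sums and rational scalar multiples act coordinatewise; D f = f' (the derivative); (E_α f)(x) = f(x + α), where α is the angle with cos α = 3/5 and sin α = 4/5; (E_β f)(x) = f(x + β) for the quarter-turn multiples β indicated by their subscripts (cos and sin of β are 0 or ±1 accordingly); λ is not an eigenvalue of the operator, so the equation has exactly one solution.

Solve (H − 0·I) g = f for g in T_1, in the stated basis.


the image equals g(x) = -5/6 - (43/65)cos x + (278/195)sin x

write g with unknown coordinates in the stated basis and equate coefficients in (H − 0·I) g = f
solving from the highest basis element down gives g = -5/6 - (43/65)cos x + (278/195)sin x
check: H g = -5/2 + 5cos x + (8/3)sin x
so H g − 0·g = -5/2 + 5cos x + (8/3)sin x = f ✓


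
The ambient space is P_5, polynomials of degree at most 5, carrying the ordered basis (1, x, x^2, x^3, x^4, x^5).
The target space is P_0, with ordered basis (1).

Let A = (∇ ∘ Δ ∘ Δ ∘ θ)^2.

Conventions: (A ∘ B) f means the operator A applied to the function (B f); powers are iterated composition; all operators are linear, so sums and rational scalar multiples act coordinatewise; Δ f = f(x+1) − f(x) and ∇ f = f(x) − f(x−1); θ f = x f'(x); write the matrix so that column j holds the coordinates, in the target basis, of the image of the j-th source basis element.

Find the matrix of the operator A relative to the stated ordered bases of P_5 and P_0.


the matrix is [[0, 0, 0, 0, 0, 0]] (rows listed top to bottom)

image of 1: 0
image of x: 0
image of x^2: 0
image of x^3: 0
image of x^4: 0
image of x^5: 0
each image's coordinates form column j of the matrix


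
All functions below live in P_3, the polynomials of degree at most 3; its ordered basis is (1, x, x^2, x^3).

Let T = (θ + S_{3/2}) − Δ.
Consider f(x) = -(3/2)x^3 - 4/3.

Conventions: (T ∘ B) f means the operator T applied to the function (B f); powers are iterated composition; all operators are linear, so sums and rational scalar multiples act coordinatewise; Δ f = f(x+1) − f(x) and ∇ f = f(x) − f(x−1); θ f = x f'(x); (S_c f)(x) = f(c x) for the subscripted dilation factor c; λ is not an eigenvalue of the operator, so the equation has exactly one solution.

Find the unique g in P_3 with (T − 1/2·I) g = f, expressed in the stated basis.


g(x) = -(12/47)x^3 - (48/235)x^2 - (138/235)x - 3356/705

write g with unknown coordinates in the stated basis and equate coefficients in (T − 1/2·I) g = f
solving from the highest basis element down gives g = -(12/47)x^3 - (48/235)x^2 - (138/235)x - 3356/705
check: T g = -(153/94)x^3 - (24/235)x^2 - (69/235)x - 2618/705
so T g − 1/2·g = -(3/2)x^3 - 4/3 = f ✓


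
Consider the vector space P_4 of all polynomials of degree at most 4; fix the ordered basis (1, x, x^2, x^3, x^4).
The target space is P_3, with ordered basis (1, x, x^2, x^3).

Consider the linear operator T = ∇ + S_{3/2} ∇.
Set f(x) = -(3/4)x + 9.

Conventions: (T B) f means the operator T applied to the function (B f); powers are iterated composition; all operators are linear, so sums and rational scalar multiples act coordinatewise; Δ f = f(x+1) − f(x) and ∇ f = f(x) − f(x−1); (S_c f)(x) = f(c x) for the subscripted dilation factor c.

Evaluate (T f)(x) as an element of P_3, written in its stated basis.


∇ f = -3/4
∇ f = -3/4
S_{3/2} ∇ f = -3/4
(∇ + S_{3/2} ∇) f = -3/2

the image equals g(x) = -3/2


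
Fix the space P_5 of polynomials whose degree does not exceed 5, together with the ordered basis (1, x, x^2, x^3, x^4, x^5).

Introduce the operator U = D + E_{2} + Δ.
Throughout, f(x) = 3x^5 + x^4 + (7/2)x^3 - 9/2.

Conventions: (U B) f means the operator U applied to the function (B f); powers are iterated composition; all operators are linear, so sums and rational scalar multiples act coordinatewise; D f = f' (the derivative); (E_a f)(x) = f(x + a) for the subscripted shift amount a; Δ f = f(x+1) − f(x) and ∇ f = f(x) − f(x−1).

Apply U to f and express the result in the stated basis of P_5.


D f = 15x^4 + 4x^3 + (21/2)x^2
E_{2} f = 3x^5 + 31x^4 + (263/2)x^3 + 285x^2 + 314x + 271/2
Δ f = 15x^4 + 34x^3 + (93/2)x^2 + (59/2)x + 15/2
(D + E_{2} + Δ) f = 3x^5 + 61x^4 + (339/2)x^3 + 342x^2 + (687/2)x + 143

the result is g(x) = 3x^5 + 61x^4 + (339/2)x^3 + 342x^2 + (687/2)x + 143


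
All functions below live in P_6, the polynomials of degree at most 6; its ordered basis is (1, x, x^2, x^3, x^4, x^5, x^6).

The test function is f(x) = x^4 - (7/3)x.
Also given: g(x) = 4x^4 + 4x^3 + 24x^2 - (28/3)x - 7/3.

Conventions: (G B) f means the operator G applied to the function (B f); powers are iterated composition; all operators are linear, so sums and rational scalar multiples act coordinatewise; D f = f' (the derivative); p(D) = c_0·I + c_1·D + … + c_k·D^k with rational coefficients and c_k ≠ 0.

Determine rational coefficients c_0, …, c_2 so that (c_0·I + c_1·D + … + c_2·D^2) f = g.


D^0 f = x^4 - (7/3)x
D^1 f = 4x^3 - 7/3
D^2 f = 12x^2
matching coefficients of g against c_0 f + c_1 Df + … from the top degree down determines the c_i
solution: c_0 = 4, c_1 = 1, c_2 = 2

p(D) = 4·I + D + 2·D^2, i.e. c_0 = 4, c_1 = 1, c_2 = 2


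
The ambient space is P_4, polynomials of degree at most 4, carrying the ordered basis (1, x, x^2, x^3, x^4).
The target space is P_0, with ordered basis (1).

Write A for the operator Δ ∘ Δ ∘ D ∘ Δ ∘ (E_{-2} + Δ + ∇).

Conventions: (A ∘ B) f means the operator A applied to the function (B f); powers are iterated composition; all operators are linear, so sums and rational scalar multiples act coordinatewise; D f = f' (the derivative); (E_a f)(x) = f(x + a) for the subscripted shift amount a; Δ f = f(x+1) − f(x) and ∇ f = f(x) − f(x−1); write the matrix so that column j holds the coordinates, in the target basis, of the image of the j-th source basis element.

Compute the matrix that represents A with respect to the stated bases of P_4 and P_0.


the matrix is [[0, 0, 0, 0, 24]] (rows listed top to bottom)

image of 1: 0
image of x: 0
image of x^2: 0
image of x^3: 0
image of x^4: 24
each image's coordinates form column j of the matrix


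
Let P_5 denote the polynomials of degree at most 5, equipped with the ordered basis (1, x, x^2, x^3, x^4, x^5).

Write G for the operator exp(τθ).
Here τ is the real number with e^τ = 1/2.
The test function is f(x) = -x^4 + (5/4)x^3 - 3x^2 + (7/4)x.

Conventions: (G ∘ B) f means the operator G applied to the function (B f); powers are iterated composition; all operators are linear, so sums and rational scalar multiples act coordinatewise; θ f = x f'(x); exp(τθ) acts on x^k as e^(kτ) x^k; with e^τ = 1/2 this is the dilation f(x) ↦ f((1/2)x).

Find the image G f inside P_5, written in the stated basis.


the result is g(x) = -(1/16)x^4 + (5/32)x^3 - (3/4)x^2 + (7/8)x

exp(τθ) x^k = e^(kτ) x^k; with e^τ = 1/2 this sends x^k to (1/2)^k x^k
x ↦ 1/2 x
x^2 ↦ 1/4 x^2
x^3 ↦ 1/8 x^3
x^4 ↦ 1/16 x^4
applying this coordinatewise to f: exp(τθ) f = -(1/16)x^4 + (5/32)x^3 - (3/4)x^2 + (7/8)x


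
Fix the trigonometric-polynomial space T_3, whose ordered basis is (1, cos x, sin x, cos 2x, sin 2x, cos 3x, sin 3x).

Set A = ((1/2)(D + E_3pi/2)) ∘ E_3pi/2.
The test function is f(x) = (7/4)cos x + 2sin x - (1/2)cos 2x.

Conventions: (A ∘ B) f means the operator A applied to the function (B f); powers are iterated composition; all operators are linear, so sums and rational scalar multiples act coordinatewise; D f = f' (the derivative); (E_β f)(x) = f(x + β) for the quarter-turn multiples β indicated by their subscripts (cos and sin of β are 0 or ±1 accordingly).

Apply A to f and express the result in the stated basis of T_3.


E_3pi/2 f = -2cos x + (7/4)sin x + (1/2)cos 2x
D E_3pi/2 f = (7/4)cos x + 2sin x - sin 2x
E_3pi/2 E_3pi/2 f = -(7/4)cos x - 2sin x - (1/2)cos 2x
(D + E_3pi/2) E_3pi/2 f = -(1/2)cos 2x - sin 2x
((1/2)(D + E_3pi/2)) E_3pi/2 f = -(1/4)cos 2x - (1/2)sin 2x

the result is g(x) = -(1/4)cos 2x - (1/2)sin 2x


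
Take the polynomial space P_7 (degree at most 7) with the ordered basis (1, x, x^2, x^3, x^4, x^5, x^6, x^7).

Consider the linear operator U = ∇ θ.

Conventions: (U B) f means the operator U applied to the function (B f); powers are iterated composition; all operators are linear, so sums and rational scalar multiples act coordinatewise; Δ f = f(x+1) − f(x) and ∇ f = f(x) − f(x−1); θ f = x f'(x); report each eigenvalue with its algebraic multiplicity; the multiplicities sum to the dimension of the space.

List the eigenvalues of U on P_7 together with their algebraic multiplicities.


λ = 0 (multiplicity 8)

image of 1: 0
image of x: 1
image of x^2: 4x - 2
image of x^3: 9x^2 - 9x + 3
image of x^4: 16x^3 - 24x^2 + 16x - 4
image of x^5: 25x^4 - 50x^3 + 50x^2 - 25x + 5
image of x^6: 36x^5 - 90x^4 + 120x^3 - 90x^2 + 36x - 6
image of x^7: 49x^6 - 147x^5 + 245x^4 - 245x^3 + 147x^2 - 49x + 7
the matrix is upper triangular; its diagonal is (0, 0, 0, 0, 0, 0, 0, 0)
for a triangular matrix the eigenvalues are the diagonal entries, with algebraic multiplicity their repetition count
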